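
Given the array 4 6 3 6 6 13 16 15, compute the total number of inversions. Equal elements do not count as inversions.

There are 3 inversions.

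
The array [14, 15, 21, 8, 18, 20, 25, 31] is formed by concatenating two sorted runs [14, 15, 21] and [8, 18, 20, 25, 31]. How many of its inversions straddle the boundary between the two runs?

5

For each element r of the right run, count left-run elements greater than r:
r = 8: 14, 15, 21 → 3
r = 18: 21 → 1
r = 20: 21 → 1
r = 25: none → 0
r = 31: none → 0
Cross-inversions: 3 + 1 + 1 + 0 + 0 = 5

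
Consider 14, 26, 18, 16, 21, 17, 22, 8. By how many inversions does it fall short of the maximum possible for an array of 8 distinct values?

Maximum inversions for 8 distinct elements is C(8, 2) = 8·7/2 = 28.
Current inversions — for each element, count later smaller elements:
14: 1
26: 6
18: 3
16: 1
21: 2
17: 1
22: 1
8: 0
Current total: 1 + 6 + 3 + 1 + 2 + 1 + 1 + 0 = 15
Shortfall: 28 − 15 = 13

13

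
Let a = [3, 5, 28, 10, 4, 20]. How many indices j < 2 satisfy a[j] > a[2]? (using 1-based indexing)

0

The element at index 2 is 5.
Elements before it: 3
None of them are larger than 5.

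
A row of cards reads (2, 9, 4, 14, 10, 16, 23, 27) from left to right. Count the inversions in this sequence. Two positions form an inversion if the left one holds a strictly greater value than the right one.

Element-by-element contributions:
2: 0
9: 1
4: 0
14: 1
10: 0
16: 0
23: 0
27: 0
Sum: 0 + 1 + 0 + 1 + 0 + 0 + 0 + 0 = 2

There are 2 inversions.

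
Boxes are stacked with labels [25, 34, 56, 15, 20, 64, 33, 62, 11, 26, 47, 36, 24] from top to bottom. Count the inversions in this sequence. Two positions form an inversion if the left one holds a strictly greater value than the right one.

39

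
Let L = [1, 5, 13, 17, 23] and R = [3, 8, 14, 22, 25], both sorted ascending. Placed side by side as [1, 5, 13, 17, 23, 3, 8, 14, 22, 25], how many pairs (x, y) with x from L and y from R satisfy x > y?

Take each right-half value and tally the left-half values above it:
r = 3: 5, 13, 17, 23 → 4
r = 8: 13, 17, 23 → 3
r = 14: 17, 23 → 2
r = 22: 23 → 1
r = 25: none → 0
Cross-inversions: 4 + 3 + 2 + 1 + 0 = 10

10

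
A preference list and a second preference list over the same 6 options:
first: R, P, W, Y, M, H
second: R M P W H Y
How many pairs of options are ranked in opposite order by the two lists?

4

Assign each item its position (1..6) in the first ordering, then rewrite the second ordering as that position sequence:
positions: R→1, P→2, W→3, Y→4, M→5, H→6
second ordering as positions: [1, 5, 2, 3, 6, 4]
Discordant pairs = inversions in this position sequence.
1: 0
5: 2, 3, 4 → 3
2: 0
3: 0
6: 4 → 1
4: 0
Total: 0 + 3 + 0 + 0 + 1 + 0 = 4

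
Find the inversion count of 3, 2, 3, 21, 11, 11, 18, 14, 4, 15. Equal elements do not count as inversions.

For each element, count later entries that are smaller:
3: 1
2: 0
3: 0
21: 6
11: 1
11: 1
18: 3
14: 1
4: 0
15: 0
Sum: 1 + 0 + 0 + 6 + 1 + 1 + 3 + 1 + 0 + 0 = 13

13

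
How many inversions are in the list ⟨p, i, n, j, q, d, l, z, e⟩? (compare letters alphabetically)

19 inversions

Count, for each position, how many later elements it exceeds:
p → i, n, j, d, l, e → 6
i → d, e → 2
n → j, d, l, e → 4
j → d, e → 2
q → d, l, e → 3
d → none → 0
l → e → 1
z → e → 1
e → none → 0
Sum: 6 + 2 + 4 + 2 + 3 + 0 + 1 + 1 + 0 = 19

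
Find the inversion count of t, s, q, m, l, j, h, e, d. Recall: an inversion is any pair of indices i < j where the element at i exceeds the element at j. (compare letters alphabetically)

For each element, count later entries that are smaller:
t: 8
s: 7
q: 6
m: 5
l: 4
j: 3
h: 2
e: 1
d: 0
Sum: 8 + 7 + 6 + 5 + 4 + 3 + 2 + 1 + 0 = 36

Inversions: 36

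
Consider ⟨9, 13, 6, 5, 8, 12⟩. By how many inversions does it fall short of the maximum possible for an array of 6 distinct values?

7

Maximum inversions for 6 distinct elements is C(6, 2) = 6·5/2 = 15.
Current inversions — for each element, count later smaller elements:
9: 3
13: 4
6: 1
5: 0
8: 0
12: 0
Current total: 3 + 4 + 1 + 0 + 0 + 0 = 8
Shortfall: 15 − 8 = 7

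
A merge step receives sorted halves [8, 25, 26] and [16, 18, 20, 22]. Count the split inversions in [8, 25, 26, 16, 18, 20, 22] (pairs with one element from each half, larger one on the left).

Split inversions: 8

Take each right-half value and tally the left-half values above it:
r = 16: 25, 26 → 2
r = 18: 25, 26 → 2
r = 20: 25, 26 → 2
r = 22: 25, 26 → 2
Cross-inversions: 2 + 2 + 2 + 2 = 8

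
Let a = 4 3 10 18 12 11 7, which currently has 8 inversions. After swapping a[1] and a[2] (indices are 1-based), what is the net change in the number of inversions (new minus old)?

Positions 1 and 2 hold 4 and 3; after swapping, the array is [3, 4, 10, 18, 12, 11, 7].
Sweep left to right; for each value list the smaller values that follow it:
3: 0
4: 0
10: 1
18: 3
12: 2
11: 1
7: 0
Sum: 0 + 0 + 1 + 3 + 2 + 1 + 0 = 7
Change: 7 − 8 = -1

-1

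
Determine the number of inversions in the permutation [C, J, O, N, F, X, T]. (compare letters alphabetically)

5

Count, for each position, how many later elements it exceeds:
C: 0
J: 1
O: 2
N: 1
F: 0
X: 1
T: 0
Sum: 0 + 1 + 2 + 1 + 0 + 1 + 0 = 5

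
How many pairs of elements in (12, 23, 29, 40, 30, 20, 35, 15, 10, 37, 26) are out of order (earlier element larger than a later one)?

Count, for each position, how many later elements it exceeds:
12 → 10 → 1
23 → 20, 15, 10 → 3
29 → 20, 15, 10, 26 → 4
40 → 30, 20, 35, 15, 10, 37, 26 → 7
30 → 20, 15, 10, 26 → 4
20 → 15, 10 → 2
35 → 15, 10, 26 → 3
15 → 10 → 1
10 → none → 0
37 → 26 → 1
26 → none → 0
Sum: 1 + 3 + 4 + 7 + 4 + 2 + 3 + 1 + 0 + 1 + 0 = 26

26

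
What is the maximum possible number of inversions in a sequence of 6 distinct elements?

The maximum occurs when the array is in strictly decreasing order: every one of the C(6, 2) pairs is inverted.
C(6, 2) = 6·5/2 = 15

15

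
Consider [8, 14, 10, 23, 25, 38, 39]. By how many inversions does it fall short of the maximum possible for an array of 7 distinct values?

Maximum inversions for 7 distinct elements is C(7, 2) = 7·6/2 = 21.
Current inversions — for each element, count later smaller elements:
8: 0
14: 1
10: 0
23: 0
25: 0
38: 0
39: 0
Current total: 0 + 1 + 0 + 0 + 0 + 0 + 0 = 1
Shortfall: 21 − 1 = 20

20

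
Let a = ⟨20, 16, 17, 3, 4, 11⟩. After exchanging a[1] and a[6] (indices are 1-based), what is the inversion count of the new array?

6

Positions 1 and 6 hold 20 and 11; after swapping, the array is [11, 16, 17, 3, 4, 20].
Element-by-element contributions:
11 → 3, 4 → 2
16 → 3, 4 → 2
17 → 3, 4 → 2
3 → none → 0
4 → none → 0
20 → none → 0
Sum: 2 + 2 + 2 + 0 + 0 + 0 = 6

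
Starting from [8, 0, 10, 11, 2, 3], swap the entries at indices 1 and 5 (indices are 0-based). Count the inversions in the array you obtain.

There are 10 inversions.

Positions 1 and 5 hold 0 and 3; after swapping, the array is [8, 3, 10, 11, 2, 0].
For each element, count later entries that are smaller:
8: 3
3: 2
10: 2
11: 2
2: 1
0: 0
Sum: 3 + 2 + 2 + 2 + 1 + 0 = 10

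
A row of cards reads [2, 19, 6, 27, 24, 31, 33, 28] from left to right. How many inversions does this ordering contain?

4 inversions

For each element, count later entries that are smaller:
2 → none → 0
19 → 6 → 1
6 → none → 0
27 → 24 → 1
24 → none → 0
31 → 28 → 1
33 → 28 → 1
28 → none → 0
Sum: 0 + 1 + 0 + 1 + 0 + 1 + 1 + 0 = 4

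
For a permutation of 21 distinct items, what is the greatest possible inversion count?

The maximum occurs when the array is in strictly decreasing order: every one of the C(21, 2) pairs is inverted.
C(21, 2) = 21·20/2 = 210

210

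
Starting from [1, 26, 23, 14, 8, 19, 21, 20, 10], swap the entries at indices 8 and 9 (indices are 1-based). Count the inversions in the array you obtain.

18

Positions 8 and 9 hold 20 and 10; after swapping, the array is [1, 26, 23, 14, 8, 19, 21, 10, 20].
For each element, count later entries that are smaller:
1 → none → 0
26 → 23, 14, 8, 19, 21, 10, 20 → 7
23 → 14, 8, 19, 21, 10, 20 → 6
14 → 8, 10 → 2
8 → none → 0
19 → 10 → 1
21 → 10, 20 → 2
10 → none → 0
20 → none → 0
Sum: 0 + 7 + 6 + 2 + 0 + 1 + 2 + 0 + 0 = 18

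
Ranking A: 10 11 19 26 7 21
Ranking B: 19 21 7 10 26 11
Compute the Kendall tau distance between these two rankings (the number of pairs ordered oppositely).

10

Assign each item its position (1..6) in the first ordering, then rewrite the second ordering as that position sequence:
positions: 10→1, 11→2, 19→3, 26→4, 7→5, 21→6
second ordering as positions: [3, 6, 5, 1, 4, 2]
Discordant pairs = inversions in this position sequence.
3: 1, 2 → 2
6: 5, 1, 4, 2 → 4
5: 1, 4, 2 → 3
1: 0
4: 2 → 1
2: 0
Total: 2 + 4 + 3 + 0 + 1 + 0 = 10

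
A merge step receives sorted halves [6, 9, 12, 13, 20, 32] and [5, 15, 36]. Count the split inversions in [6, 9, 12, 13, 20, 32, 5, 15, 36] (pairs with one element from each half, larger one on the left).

Count, for every r in R, how many entries of L exceed r:
r = 5: 6, 9, 12, 13, 20, 32 → 6
r = 15: 20, 32 → 2
r = 36: none → 0
Cross-inversions: 6 + 2 + 0 = 8

8 split inversions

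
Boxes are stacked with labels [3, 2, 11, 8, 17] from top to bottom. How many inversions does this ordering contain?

Element-by-element contributions:
3 → 2 → 1
2 → none → 0
11 → 8 → 1
8 → none → 0
17 → none → 0
Sum: 1 + 0 + 1 + 0 + 0 = 2

2 inversions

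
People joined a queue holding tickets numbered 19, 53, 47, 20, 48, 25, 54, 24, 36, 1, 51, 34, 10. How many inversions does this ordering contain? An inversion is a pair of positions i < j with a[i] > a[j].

Sweep left to right; for each value list the smaller values that follow it:
19: 2
53: 10
47: 7
20: 2
48: 6
25: 3
54: 6
24: 2
36: 3
1: 0
51: 2
34: 1
10: 0
Sum: 2 + 10 + 7 + 2 + 6 + 3 + 6 + 2 + 3 + 0 + 2 + 1 + 0 = 44

Inversions: 44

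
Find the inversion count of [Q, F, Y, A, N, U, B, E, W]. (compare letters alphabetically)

18

Element-by-element contributions:
Q: 5
F: 3
Y: 6
A: 0
N: 2
U: 2
B: 0
E: 0
W: 0
Sum: 5 + 3 + 6 + 0 + 2 + 2 + 0 + 0 + 0 = 18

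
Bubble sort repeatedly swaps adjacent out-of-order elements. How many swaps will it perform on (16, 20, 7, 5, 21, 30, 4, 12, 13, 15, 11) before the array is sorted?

30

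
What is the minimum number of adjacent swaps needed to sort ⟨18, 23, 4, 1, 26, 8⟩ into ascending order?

The minimum number of adjacent swaps to sort an array equals its inversion count, since every such swap removes exactly one inversion.
Count inversions — for each element, later elements that are smaller:
18: 4, 1, 8 → 3
23: 4, 1, 8 → 3
4: 1 → 1
1: none → 0
26: 8 → 1
8: none → 0
Total inversions: 3 + 3 + 1 + 0 + 1 + 0 = 8

8 swaps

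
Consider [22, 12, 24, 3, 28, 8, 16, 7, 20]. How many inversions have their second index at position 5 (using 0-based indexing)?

4

The element at index 5 is 8.
Elements before it: 22, 12, 24, 3, 28
Those larger than 8: 22, 12, 24, 28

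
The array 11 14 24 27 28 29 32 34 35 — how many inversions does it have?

0

Sweep left to right; for each value list the smaller values that follow it:
11: 0
14: 0
24: 0
27: 0
28: 0
29: 0
32: 0
34: 0
35: 0
Sum: 0 + 0 + 0 + 0 + 0 + 0 + 0 + 0 + 0 = 0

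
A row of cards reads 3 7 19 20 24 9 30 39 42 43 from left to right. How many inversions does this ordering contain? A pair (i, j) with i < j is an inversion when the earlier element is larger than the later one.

For each element, count later entries that are smaller:
3 → none → 0
7 → none → 0
19 → 9 → 1
20 → 9 → 1
24 → 9 → 1
9 → none → 0
30 → none → 0
39 → none → 0
42 → none → 0
43 → none → 0
Sum: 0 + 0 + 1 + 1 + 1 + 0 + 0 + 0 + 0 + 0 = 3

3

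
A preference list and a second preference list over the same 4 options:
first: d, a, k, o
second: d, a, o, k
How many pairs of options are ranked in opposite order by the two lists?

Pairs: 1

Assign each item its position (1..4) in the first ordering, then rewrite the second ordering as that position sequence:
positions: d→1, a→2, k→3, o→4
second ordering as positions: [1, 2, 4, 3]
Discordant pairs = inversions in this position sequence.
1: 0
2: 0
4: 3 → 1
3: 0
Total: 0 + 0 + 1 + 0 = 1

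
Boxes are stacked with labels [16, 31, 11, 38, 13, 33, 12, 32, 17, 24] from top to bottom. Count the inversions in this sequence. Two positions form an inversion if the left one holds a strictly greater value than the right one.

Element-by-element contributions:
16 → 11, 13, 12 → 3
31 → 11, 13, 12, 17, 24 → 5
11 → none → 0
38 → 13, 33, 12, 32, 17, 24 → 6
13 → 12 → 1
33 → 12, 32, 17, 24 → 4
12 → none → 0
32 → 17, 24 → 2
17 → none → 0
24 → none → 0
Sum: 3 + 5 + 0 + 6 + 1 + 4 + 0 + 2 + 0 + 0 = 21

21 inversions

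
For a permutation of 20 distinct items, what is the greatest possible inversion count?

Inversions: 190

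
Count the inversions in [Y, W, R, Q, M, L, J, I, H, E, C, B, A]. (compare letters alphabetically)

Element-by-element contributions:
Y: 12
W: 11
R: 10
Q: 9
M: 8
L: 7
J: 6
I: 5
H: 4
E: 3
C: 2
B: 1
A: 0
Sum: 12 + 11 + 10 + 9 + 8 + 7 + 6 + 5 + 4 + 3 + 2 + 1 + 0 = 78

78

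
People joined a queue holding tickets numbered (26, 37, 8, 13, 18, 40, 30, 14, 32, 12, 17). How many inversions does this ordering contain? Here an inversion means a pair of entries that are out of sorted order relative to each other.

Out-of-order pairs: 29

Element-by-element contributions:
26: 6
37: 8
8: 0
13: 1
18: 3
40: 5
30: 3
14: 1
32: 2
12: 0
17: 0
Sum: 6 + 8 + 0 + 1 + 3 + 5 + 3 + 1 + 2 + 0 + 0 = 29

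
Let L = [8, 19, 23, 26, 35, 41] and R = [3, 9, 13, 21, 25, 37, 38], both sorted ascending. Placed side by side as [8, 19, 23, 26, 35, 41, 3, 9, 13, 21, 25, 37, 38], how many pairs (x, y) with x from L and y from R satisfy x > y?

25 cross-inversions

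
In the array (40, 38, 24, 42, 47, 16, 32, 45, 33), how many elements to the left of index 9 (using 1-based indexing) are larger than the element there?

5

The element at index 9 is 33.
Elements before it: 40, 38, 24, 42, 47, 16, 32, 45
Those larger than 33: 40, 38, 42, 47, 45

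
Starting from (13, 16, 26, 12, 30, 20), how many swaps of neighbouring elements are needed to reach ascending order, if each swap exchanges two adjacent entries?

Minimum adjacent swaps = number of inversions (each swap of adjacent out-of-order elements removes one inversion and no swap can remove more).
Count inversions — for each element, later elements that are smaller:
13: 12 → 1
16: 12 → 1
26: 12, 20 → 2
12: none → 0
30: 20 → 1
20: none → 0
Total inversions: 1 + 1 + 2 + 0 + 1 + 0 = 5

5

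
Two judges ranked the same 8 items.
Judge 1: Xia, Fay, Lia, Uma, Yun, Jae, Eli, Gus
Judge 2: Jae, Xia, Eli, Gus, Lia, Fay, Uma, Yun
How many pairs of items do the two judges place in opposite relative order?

Assign each item its position (1..8) in the first ordering, then rewrite the second ordering as that position sequence:
positions: Xia→1, Fay→2, Lia→3, Uma→4, Yun→5, Jae→6, Eli→7, Gus→8
second ordering as positions: [6, 1, 7, 8, 3, 2, 4, 5]
Discordant pairs = inversions in this position sequence.
6: 1, 3, 2, 4, 5 → 5
1: 0
7: 3, 2, 4, 5 → 4
8: 3, 2, 4, 5 → 4
3: 2 → 1
2: 0
4: 0
5: 0
Total: 5 + 0 + 4 + 4 + 1 + 0 + 0 + 0 = 14

14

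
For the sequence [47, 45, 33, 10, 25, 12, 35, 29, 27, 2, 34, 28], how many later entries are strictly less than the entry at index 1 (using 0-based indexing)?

10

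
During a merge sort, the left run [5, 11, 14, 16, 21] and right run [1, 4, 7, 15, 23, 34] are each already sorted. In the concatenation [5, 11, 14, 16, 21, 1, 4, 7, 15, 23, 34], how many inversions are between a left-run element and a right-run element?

16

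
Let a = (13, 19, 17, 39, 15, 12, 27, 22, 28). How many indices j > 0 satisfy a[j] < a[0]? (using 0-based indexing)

1 such element

The element at index 0 is 13.
Elements after it: 19, 17, 39, 15, 12, 27, 22, 28
Those smaller than 13: 12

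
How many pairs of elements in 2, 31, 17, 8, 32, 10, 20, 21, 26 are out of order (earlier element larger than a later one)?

Sweep left to right; for each value list the smaller values that follow it:
2 → none → 0
31 → 17, 8, 10, 20, 21, 26 → 6
17 → 8, 10 → 2
8 → none → 0
32 → 10, 20, 21, 26 → 4
10 → none → 0
20 → none → 0
21 → none → 0
26 → none → 0
Sum: 0 + 6 + 2 + 0 + 4 + 0 + 0 + 0 + 0 = 12

12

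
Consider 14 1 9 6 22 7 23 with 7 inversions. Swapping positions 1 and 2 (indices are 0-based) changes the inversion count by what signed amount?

Positions 1 and 2 hold 1 and 9; after swapping, the array is [14, 9, 1, 6, 22, 7, 23].
For each element, count later entries that are smaller:
14 → 9, 1, 6, 7 → 4
9 → 1, 6, 7 → 3
1 → none → 0
6 → none → 0
22 → 7 → 1
7 → none → 0
23 → none → 0
Sum: 4 + 3 + 0 + 0 + 1 + 0 + 0 = 8
Change: 8 − 7 = +1

+1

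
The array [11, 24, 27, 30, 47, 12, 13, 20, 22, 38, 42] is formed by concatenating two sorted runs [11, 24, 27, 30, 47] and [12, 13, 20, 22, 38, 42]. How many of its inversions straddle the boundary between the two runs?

18

Take each right-half value and tally the left-half values above it:
r = 12: 24, 27, 30, 47 → 4
r = 13: 24, 27, 30, 47 → 4
r = 20: 24, 27, 30, 47 → 4
r = 22: 24, 27, 30, 47 → 4
r = 38: 47 → 1
r = 42: 47 → 1
Cross-inversions: 4 + 4 + 4 + 4 + 1 + 1 = 18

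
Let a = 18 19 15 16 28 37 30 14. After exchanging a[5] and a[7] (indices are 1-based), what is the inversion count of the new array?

Positions 5 and 7 hold 28 and 30; after swapping, the array is [18, 19, 15, 16, 30, 37, 28, 14].
For each element, count later entries that are smaller:
18: 3
19: 3
15: 1
16: 1
30: 2
37: 2
28: 1
14: 0
Sum: 3 + 3 + 1 + 1 + 2 + 2 + 1 + 0 = 13

13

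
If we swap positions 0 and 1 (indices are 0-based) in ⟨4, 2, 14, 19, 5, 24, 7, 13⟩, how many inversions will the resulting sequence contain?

8 inversions

Positions 0 and 1 hold 4 and 2; after swapping, the array is [2, 4, 14, 19, 5, 24, 7, 13].
Sweep left to right; for each value list the smaller values that follow it:
2: 0
4: 0
14: 3
19: 3
5: 0
24: 2
7: 0
13: 0
Sum: 0 + 0 + 3 + 3 + 0 + 2 + 0 + 0 = 8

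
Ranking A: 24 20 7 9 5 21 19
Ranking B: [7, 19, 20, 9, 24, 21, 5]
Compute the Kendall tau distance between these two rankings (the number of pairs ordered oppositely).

Discordant pairs: 10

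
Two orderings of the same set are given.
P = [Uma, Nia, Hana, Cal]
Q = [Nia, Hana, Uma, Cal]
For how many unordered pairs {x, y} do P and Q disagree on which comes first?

2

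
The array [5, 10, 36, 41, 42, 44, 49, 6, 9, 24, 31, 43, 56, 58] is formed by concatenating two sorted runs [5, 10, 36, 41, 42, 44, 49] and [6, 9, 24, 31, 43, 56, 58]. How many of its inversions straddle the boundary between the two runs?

Take each right-half value and tally the left-half values above it:
r = 6: 10, 36, 41, 42, 44, 49 → 6
r = 9: 10, 36, 41, 42, 44, 49 → 6
r = 24: 36, 41, 42, 44, 49 → 5
r = 31: 36, 41, 42, 44, 49 → 5
r = 43: 44, 49 → 2
r = 56: none → 0
r = 58: none → 0
Cross-inversions: 6 + 6 + 5 + 5 + 2 + 0 + 0 = 24

24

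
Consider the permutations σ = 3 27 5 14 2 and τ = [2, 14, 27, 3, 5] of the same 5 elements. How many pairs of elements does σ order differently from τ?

Assign each item its position (1..5) in the first ordering, then rewrite the second ordering as that position sequence:
positions: 3→1, 27→2, 5→3, 14→4, 2→5
second ordering as positions: [5, 4, 2, 1, 3]
Discordant pairs = inversions in this position sequence.
5: 4, 2, 1, 3 → 4
4: 2, 1, 3 → 3
2: 1 → 1
1: 0
3: 0
Total: 4 + 3 + 1 + 0 + 0 = 8

Discordant pairs: 8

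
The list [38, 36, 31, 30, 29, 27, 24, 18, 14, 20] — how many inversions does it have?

Inversions: 43

Sweep left to right; for each value list the smaller values that follow it:
38: 9
36: 8
31: 7
30: 6
29: 5
27: 4
24: 3
18: 1
14: 0
20: 0
Sum: 9 + 8 + 7 + 6 + 5 + 4 + 3 + 1 + 0 + 0 = 43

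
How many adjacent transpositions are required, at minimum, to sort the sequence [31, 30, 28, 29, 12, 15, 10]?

Swaps: 19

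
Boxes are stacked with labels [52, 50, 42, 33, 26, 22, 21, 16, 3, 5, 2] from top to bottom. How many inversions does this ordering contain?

54 out-of-order pairs

Element-by-element contributions:
52: 10
50: 9
42: 8
33: 7
26: 6
22: 5
21: 4
16: 3
3: 1
5: 1
2: 0
Sum: 10 + 9 + 8 + 7 + 6 + 5 + 4 + 3 + 1 + 1 + 0 = 54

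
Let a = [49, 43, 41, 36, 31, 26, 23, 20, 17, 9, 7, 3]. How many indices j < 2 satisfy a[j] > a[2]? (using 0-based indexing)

The element at index 2 is 41.
Elements before it: 49, 43
Those larger than 41: 49, 43

2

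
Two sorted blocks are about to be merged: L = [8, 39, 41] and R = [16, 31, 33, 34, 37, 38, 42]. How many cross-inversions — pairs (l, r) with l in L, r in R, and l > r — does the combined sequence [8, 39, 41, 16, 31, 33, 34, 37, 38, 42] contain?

12

For each element r of the right run, count left-run elements greater than r:
r = 16: 39, 41 → 2
r = 31: 39, 41 → 2
r = 33: 39, 41 → 2
r = 34: 39, 41 → 2
r = 37: 39, 41 → 2
r = 38: 39, 41 → 2
r = 42: none → 0
Cross-inversions: 2 + 2 + 2 + 2 + 2 + 2 + 0 = 12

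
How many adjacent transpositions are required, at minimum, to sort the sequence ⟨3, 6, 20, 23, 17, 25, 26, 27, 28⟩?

2 swaps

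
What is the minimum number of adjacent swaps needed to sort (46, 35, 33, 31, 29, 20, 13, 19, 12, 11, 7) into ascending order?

There are 54 adjacent swaps.

The minimum number of adjacent swaps to sort an array equals its inversion count, since every such swap removes exactly one inversion.
Count inversions — for each element, later elements that are smaller:
46: 35, 33, 31, 29, 20, 13, 19, 12, 11, 7 → 10
35: 33, 31, 29, 20, 13, 19, 12, 11, 7 → 9
33: 31, 29, 20, 13, 19, 12, 11, 7 → 8
31: 29, 20, 13, 19, 12, 11, 7 → 7
29: 20, 13, 19, 12, 11, 7 → 6
20: 13, 19, 12, 11, 7 → 5
13: 12, 11, 7 → 3
19: 12, 11, 7 → 3
12: 11, 7 → 2
11: 7 → 1
7: none → 0
Total inversions: 10 + 9 + 8 + 7 + 6 + 5 + 3 + 3 + 2 + 1 + 0 = 54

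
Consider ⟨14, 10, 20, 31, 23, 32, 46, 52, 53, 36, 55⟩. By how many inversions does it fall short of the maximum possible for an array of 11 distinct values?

50

Maximum inversions for 11 distinct elements is C(11, 2) = 11·10/2 = 55.
Current inversions — for each element, count later smaller elements:
14: 1
10: 0
20: 0
31: 1
23: 0
32: 0
46: 1
52: 1
53: 1
36: 0
55: 0
Current total: 1 + 0 + 0 + 1 + 0 + 0 + 1 + 1 + 1 + 0 + 0 = 5
Shortfall: 55 − 5 = 50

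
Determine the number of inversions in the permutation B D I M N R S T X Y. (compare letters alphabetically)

0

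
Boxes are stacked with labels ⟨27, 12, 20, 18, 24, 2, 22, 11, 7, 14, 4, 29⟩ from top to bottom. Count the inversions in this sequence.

39 inversions

Sweep left to right; for each value list the smaller values that follow it:
27: 10
12: 4
20: 6
18: 5
24: 6
2: 0
22: 4
11: 2
7: 1
14: 1
4: 0
29: 0
Sum: 10 + 4 + 6 + 5 + 6 + 0 + 4 + 2 + 1 + 1 + 0 + 0 = 39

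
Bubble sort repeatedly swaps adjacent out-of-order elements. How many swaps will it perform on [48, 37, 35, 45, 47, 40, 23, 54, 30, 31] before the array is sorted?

Adjacent swaps: 28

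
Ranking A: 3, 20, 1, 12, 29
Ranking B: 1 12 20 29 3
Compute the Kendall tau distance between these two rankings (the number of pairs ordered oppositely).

Assign each item its position (1..5) in the first ordering, then rewrite the second ordering as that position sequence:
positions: 3→1, 20→2, 1→3, 12→4, 29→5
second ordering as positions: [3, 4, 2, 5, 1]
Discordant pairs = inversions in this position sequence.
3: 2, 1 → 2
4: 2, 1 → 2
2: 1 → 1
5: 1 → 1
1: 0
Total: 2 + 2 + 1 + 1 + 0 = 6

6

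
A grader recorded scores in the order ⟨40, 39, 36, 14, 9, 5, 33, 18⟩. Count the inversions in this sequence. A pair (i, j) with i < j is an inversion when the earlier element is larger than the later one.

Element-by-element contributions:
40 → 39, 36, 14, 9, 5, 33, 18 → 7
39 → 36, 14, 9, 5, 33, 18 → 6
36 → 14, 9, 5, 33, 18 → 5
14 → 9, 5 → 2
9 → 5 → 1
5 → none → 0
33 → 18 → 1
18 → none → 0
Sum: 7 + 6 + 5 + 2 + 1 + 0 + 1 + 0 = 22

22 out-of-order pairs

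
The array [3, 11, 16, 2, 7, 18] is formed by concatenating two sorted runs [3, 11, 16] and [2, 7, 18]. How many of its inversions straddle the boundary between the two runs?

Count, for every r in R, how many entries of L exceed r:
r = 2: 3, 11, 16 → 3
r = 7: 11, 16 → 2
r = 18: none → 0
Cross-inversions: 3 + 2 + 0 = 5

Cross-inversions: 5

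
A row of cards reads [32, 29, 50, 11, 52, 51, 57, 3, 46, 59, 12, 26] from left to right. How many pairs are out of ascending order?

Count, for each position, how many later elements it exceeds:
32: 5
29: 4
50: 5
11: 1
52: 5
51: 4
57: 4
3: 0
46: 2
59: 2
12: 0
26: 0
Sum: 5 + 4 + 5 + 1 + 5 + 4 + 4 + 0 + 2 + 2 + 0 + 0 = 32

32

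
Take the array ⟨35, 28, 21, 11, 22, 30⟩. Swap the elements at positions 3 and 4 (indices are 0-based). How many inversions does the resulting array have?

10

Positions 3 and 4 hold 11 and 22; after swapping, the array is [35, 28, 21, 22, 11, 30].
Sweep left to right; for each value list the smaller values that follow it:
35: 5
28: 3
21: 1
22: 1
11: 0
30: 0
Sum: 5 + 3 + 1 + 1 + 0 + 0 = 10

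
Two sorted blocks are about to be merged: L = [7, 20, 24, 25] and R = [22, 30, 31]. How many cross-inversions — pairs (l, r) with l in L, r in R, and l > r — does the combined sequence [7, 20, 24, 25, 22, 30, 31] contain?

2 split inversions

Take each right-half value and tally the left-half values above it:
r = 22: 24, 25 → 2
r = 30: none → 0
r = 31: none → 0
Cross-inversions: 2 + 0 + 0 = 2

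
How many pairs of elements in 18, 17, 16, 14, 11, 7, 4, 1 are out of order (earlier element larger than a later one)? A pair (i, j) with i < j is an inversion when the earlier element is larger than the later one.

Element-by-element contributions:
18: 7
17: 6
16: 5
14: 4
11: 3
7: 2
4: 1
1: 0
Sum: 7 + 6 + 5 + 4 + 3 + 2 + 1 + 0 = 28

28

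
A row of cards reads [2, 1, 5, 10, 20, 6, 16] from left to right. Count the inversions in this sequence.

4 inversions

Sweep left to right; for each value list the smaller values that follow it:
2 → 1 → 1
1 → none → 0
5 → none → 0
10 → 6 → 1
20 → 6, 16 → 2
6 → none → 0
16 → none → 0
Sum: 1 + 0 + 0 + 1 + 2 + 0 + 0 = 4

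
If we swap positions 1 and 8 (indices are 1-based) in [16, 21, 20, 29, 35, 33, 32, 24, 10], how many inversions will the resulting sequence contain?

Positions 1 and 8 hold 16 and 24; after swapping, the array is [24, 21, 20, 29, 35, 33, 32, 16, 10].
For each element, count later entries that are smaller:
24 → 21, 20, 16, 10 → 4
21 → 20, 16, 10 → 3
20 → 16, 10 → 2
29 → 16, 10 → 2
35 → 33, 32, 16, 10 → 4
33 → 32, 16, 10 → 3
32 → 16, 10 → 2
16 → 10 → 1
10 → none → 0
Sum: 4 + 3 + 2 + 2 + 4 + 3 + 2 + 1 + 0 = 21

Inversions: 21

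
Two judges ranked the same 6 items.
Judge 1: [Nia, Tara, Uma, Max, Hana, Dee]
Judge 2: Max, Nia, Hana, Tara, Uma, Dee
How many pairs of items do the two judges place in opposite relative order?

5

Assign each item its position (1..6) in the first ordering, then rewrite the second ordering as that position sequence:
positions: Nia→1, Tara→2, Uma→3, Max→4, Hana→5, Dee→6
second ordering as positions: [4, 1, 5, 2, 3, 6]
Discordant pairs = inversions in this position sequence.
4: 1, 2, 3 → 3
1: 0
5: 2, 3 → 2
2: 0
3: 0
6: 0
Total: 3 + 0 + 2 + 0 + 0 + 0 = 5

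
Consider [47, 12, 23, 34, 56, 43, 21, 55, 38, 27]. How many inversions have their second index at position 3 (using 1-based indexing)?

The element at index 3 is 23.
Elements before it: 47, 12
Those larger than 23: 47

1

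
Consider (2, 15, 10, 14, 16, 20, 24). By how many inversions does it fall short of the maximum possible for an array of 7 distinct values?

19

Maximum inversions for 7 distinct elements is C(7, 2) = 7·6/2 = 21.
Current inversions — for each element, count later smaller elements:
2: 0
15: 2
10: 0
14: 0
16: 0
20: 0
24: 0
Current total: 0 + 2 + 0 + 0 + 0 + 0 + 0 = 2
Shortfall: 21 − 2 = 19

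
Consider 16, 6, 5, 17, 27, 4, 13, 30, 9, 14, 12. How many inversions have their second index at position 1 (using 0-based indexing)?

1

The element at index 1 is 6.
Elements before it: 16
Those larger than 6: 16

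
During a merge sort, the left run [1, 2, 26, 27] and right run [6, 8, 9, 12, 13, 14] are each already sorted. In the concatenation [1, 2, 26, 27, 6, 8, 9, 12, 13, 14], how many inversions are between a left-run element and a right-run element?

12

Take each right-half value and tally the left-half values above it:
r = 6: 26, 27 → 2
r = 8: 26, 27 → 2
r = 9: 26, 27 → 2
r = 12: 26, 27 → 2
r = 13: 26, 27 → 2
r = 14: 26, 27 → 2
Cross-inversions: 2 + 2 + 2 + 2 + 2 + 2 = 12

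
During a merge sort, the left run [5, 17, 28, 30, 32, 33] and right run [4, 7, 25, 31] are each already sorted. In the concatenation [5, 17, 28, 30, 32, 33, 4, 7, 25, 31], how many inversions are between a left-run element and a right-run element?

17 split inversions

Take each right-half value and tally the left-half values above it:
r = 4: 5, 17, 28, 30, 32, 33 → 6
r = 7: 17, 28, 30, 32, 33 → 5
r = 25: 28, 30, 32, 33 → 4
r = 31: 32, 33 → 2
Cross-inversions: 6 + 5 + 4 + 2 = 17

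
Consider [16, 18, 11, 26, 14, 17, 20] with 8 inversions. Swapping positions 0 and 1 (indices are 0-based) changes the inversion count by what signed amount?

+1

Positions 0 and 1 hold 16 and 18; after swapping, the array is [18, 16, 11, 26, 14, 17, 20].
Element-by-element contributions:
18 → 16, 11, 14, 17 → 4
16 → 11, 14 → 2
11 → none → 0
26 → 14, 17, 20 → 3
14 → none → 0
17 → none → 0
20 → none → 0
Sum: 4 + 2 + 0 + 3 + 0 + 0 + 0 = 9
Change: 9 − 8 = +1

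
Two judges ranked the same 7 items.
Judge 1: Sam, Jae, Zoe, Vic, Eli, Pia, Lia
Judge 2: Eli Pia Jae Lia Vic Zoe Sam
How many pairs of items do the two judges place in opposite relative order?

There are 15 discordant pairs.

Assign each item its position (1..7) in the first ordering, then rewrite the second ordering as that position sequence:
positions: Sam→1, Jae→2, Zoe→3, Vic→4, Eli→5, Pia→6, Lia→7
second ordering as positions: [5, 6, 2, 7, 4, 3, 1]
Discordant pairs = inversions in this position sequence.
5: 2, 4, 3, 1 → 4
6: 2, 4, 3, 1 → 4
2: 1 → 1
7: 4, 3, 1 → 3
4: 3, 1 → 2
3: 1 → 1
1: 0
Total: 4 + 4 + 1 + 3 + 2 + 1 + 0 = 15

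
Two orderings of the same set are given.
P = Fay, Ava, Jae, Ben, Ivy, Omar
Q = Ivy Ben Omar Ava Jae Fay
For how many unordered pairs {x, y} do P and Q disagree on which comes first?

There are 12 disagreeing pairs.

Assign each item its position (1..6) in the first ordering, then rewrite the second ordering as that position sequence:
positions: Fay→1, Ava→2, Jae→3, Ben→4, Ivy→5, Omar→6
second ordering as positions: [5, 4, 6, 2, 3, 1]
Discordant pairs = inversions in this position sequence.
5: 4, 2, 3, 1 → 4
4: 2, 3, 1 → 3
6: 2, 3, 1 → 3
2: 1 → 1
3: 1 → 1
1: 0
Total: 4 + 3 + 3 + 1 + 1 + 0 = 12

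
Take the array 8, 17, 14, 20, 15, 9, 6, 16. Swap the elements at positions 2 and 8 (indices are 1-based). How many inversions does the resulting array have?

Positions 2 and 8 hold 17 and 16; after swapping, the array is [8, 16, 14, 20, 15, 9, 6, 17].
Sweep left to right; for each value list the smaller values that follow it:
8 → 6 → 1
16 → 14, 15, 9, 6 → 4
14 → 9, 6 → 2
20 → 15, 9, 6, 17 → 4
15 → 9, 6 → 2
9 → 6 → 1
6 → none → 0
17 → none → 0
Sum: 1 + 4 + 2 + 4 + 2 + 1 + 0 + 0 = 14

14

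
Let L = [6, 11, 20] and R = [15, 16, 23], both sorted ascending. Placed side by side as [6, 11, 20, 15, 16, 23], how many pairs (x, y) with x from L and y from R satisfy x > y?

Count, for every r in R, how many entries of L exceed r:
r = 15: 20 → 1
r = 16: 20 → 1
r = 23: none → 0
Cross-inversions: 1 + 1 + 0 = 2

2 cross-inversions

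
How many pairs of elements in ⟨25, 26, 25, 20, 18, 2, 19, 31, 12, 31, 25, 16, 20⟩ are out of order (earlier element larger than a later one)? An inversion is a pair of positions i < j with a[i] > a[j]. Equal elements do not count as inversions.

42 inversions

For each element, count later entries that are smaller:
25 → 20, 18, 2, 19, 12, 16, 20 → 7
26 → 25, 20, 18, 2, 19, 12, 25, 16, 20 → 9
25 → 20, 18, 2, 19, 12, 16, 20 → 7
20 → 18, 2, 19, 12, 16 → 5
18 → 2, 12, 16 → 3
2 → none → 0
19 → 12, 16 → 2
31 → 12, 25, 16, 20 → 4
12 → none → 0
31 → 25, 16, 20 → 3
25 → 16, 20 → 2
16 → none → 0
20 → none → 0
Sum: 7 + 9 + 7 + 5 + 3 + 0 + 2 + 4 + 0 + 3 + 2 + 0 + 0 = 42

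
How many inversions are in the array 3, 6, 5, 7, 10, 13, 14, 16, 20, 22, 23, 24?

1 out-of-order pair

Count, for each position, how many later elements it exceeds:
3 → none → 0
6 → 5 → 1
5 → none → 0
7 → none → 0
10 → none → 0
13 → none → 0
14 → none → 0
16 → none → 0
20 → none → 0
22 → none → 0
23 → none → 0
24 → none → 0
Sum: 0 + 1 + 0 + 0 + 0 + 0 + 0 + 0 + 0 + 0 + 0 + 0 = 1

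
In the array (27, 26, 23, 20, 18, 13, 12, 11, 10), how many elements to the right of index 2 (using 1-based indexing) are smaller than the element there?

The element at index 2 is 26.
Elements after it: 23, 20, 18, 13, 12, 11, 10
Those smaller than 26: 23, 20, 18, 13, 12, 11, 10

7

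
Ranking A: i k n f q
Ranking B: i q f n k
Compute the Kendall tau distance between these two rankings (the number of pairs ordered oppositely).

6

Assign each item its position (1..5) in the first ordering, then rewrite the second ordering as that position sequence:
positions: i→1, k→2, n→3, f→4, q→5
second ordering as positions: [1, 5, 4, 3, 2]
Discordant pairs = inversions in this position sequence.
1: 0
5: 4, 3, 2 → 3
4: 3, 2 → 2
3: 2 → 1
2: 0
Total: 0 + 3 + 2 + 1 + 0 = 6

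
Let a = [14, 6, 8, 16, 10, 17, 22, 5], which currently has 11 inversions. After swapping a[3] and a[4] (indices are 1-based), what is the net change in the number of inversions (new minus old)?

+1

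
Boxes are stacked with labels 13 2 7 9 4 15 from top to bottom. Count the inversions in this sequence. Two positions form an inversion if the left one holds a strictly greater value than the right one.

For each element, count later entries that are smaller:
13 → 2, 7, 9, 4 → 4
2 → none → 0
7 → 4 → 1
9 → 4 → 1
4 → none → 0
15 → none → 0
Sum: 4 + 0 + 1 + 1 + 0 + 0 = 6

6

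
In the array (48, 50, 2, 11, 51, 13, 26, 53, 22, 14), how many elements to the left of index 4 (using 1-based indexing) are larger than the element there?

The element at index 4 is 11.
Elements before it: 48, 50, 2
Those larger than 11: 48, 50

2 such elements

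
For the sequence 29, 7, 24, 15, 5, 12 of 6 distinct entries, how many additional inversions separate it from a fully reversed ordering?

Maximum inversions for 6 distinct elements is C(6, 2) = 6·5/2 = 15.
Current inversions — for each element, count later smaller elements:
29: 5
7: 1
24: 3
15: 2
5: 0
12: 0
Current total: 5 + 1 + 3 + 2 + 0 + 0 = 11
Shortfall: 15 − 11 = 4

4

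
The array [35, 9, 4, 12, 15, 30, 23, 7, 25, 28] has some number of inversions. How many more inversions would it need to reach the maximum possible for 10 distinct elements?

27

Maximum inversions for 10 distinct elements is C(10, 2) = 10·9/2 = 45.
Current inversions — for each element, count later smaller elements:
35: 9
9: 2
4: 0
12: 1
15: 1
30: 4
23: 1
7: 0
25: 0
28: 0
Current total: 9 + 2 + 0 + 1 + 1 + 4 + 1 + 0 + 0 + 0 = 18
Shortfall: 45 − 18 = 27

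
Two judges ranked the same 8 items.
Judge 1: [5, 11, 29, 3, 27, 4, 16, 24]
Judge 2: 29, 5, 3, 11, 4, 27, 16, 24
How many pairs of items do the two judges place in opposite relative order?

Assign each item its position (1..8) in the first ordering, then rewrite the second ordering as that position sequence:
positions: 5→1, 11→2, 29→3, 3→4, 27→5, 4→6, 16→7, 24→8
second ordering as positions: [3, 1, 4, 2, 6, 5, 7, 8]
Discordant pairs = inversions in this position sequence.
3: 1, 2 → 2
1: 0
4: 2 → 1
2: 0
6: 5 → 1
5: 0
7: 0
8: 0
Total: 2 + 0 + 1 + 0 + 1 + 0 + 0 + 0 = 4

4 discordant pairs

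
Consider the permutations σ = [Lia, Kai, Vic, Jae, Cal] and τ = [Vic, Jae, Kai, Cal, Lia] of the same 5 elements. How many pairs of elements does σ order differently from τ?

Assign each item its position (1..5) in the first ordering, then rewrite the second ordering as that position sequence:
positions: Lia→1, Kai→2, Vic→3, Jae→4, Cal→5
second ordering as positions: [3, 4, 2, 5, 1]
Discordant pairs = inversions in this position sequence.
3: 2, 1 → 2
4: 2, 1 → 2
2: 1 → 1
5: 1 → 1
1: 0
Total: 2 + 2 + 1 + 1 + 0 = 6

6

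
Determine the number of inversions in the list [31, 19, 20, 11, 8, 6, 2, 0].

27 inversions

Element-by-element contributions:
31: 7
19: 5
20: 5
11: 4
8: 3
6: 2
2: 1
0: 0
Sum: 7 + 5 + 5 + 4 + 3 + 2 + 1 + 0 = 27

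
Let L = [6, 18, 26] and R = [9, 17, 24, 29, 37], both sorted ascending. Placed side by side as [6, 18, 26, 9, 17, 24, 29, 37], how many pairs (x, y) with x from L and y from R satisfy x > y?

Cross-inversions: 5

Take each right-half value and tally the left-half values above it:
r = 9: 18, 26 → 2
r = 17: 18, 26 → 2
r = 24: 26 → 1
r = 29: none → 0
r = 37: none → 0
Cross-inversions: 2 + 2 + 1 + 0 + 0 = 5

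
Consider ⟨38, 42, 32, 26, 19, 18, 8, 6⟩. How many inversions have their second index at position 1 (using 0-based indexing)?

The element at index 1 is 42.
Elements before it: 38
None of them are larger than 42.

0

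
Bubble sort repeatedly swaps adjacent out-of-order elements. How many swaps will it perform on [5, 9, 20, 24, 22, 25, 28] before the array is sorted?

There is 1 swap.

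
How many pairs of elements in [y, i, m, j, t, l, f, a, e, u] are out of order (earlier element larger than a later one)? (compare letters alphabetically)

For each element, count later entries that are smaller:
y → i, m, j, t, l, f, a, e, u → 9
i → f, a, e → 3
m → j, l, f, a, e → 5
j → f, a, e → 3
t → l, f, a, e → 4
l → f, a, e → 3
f → a, e → 2
a → none → 0
e → none → 0
u → none → 0
Sum: 9 + 3 + 5 + 3 + 4 + 3 + 2 + 0 + 0 + 0 = 29

29 inversions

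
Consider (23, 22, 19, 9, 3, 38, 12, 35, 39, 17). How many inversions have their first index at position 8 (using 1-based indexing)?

The element at index 8 is 35.
Elements after it: 39, 17
Those smaller than 35: 17

1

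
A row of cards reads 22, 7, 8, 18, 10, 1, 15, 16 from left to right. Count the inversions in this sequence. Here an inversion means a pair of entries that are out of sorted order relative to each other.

Element-by-element contributions:
22: 7
7: 1
8: 1
18: 4
10: 1
1: 0
15: 0
16: 0
Sum: 7 + 1 + 1 + 4 + 1 + 0 + 0 + 0 = 14

14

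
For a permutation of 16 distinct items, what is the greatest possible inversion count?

Inversions: 120

The maximum occurs when the array is in strictly decreasing order: every one of the C(16, 2) pairs is inverted.
C(16, 2) = 16·15/2 = 120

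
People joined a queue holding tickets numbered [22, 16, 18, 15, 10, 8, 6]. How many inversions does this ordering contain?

20

Sweep left to right; for each value list the smaller values that follow it:
22: 6
16: 4
18: 4
15: 3
10: 2
8: 1
6: 0
Sum: 6 + 4 + 4 + 3 + 2 + 1 + 0 = 20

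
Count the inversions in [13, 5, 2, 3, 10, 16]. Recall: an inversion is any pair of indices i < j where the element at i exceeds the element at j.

6 inversions

Element-by-element contributions:
13: 4
5: 2
2: 0
3: 0
10: 0
16: 0
Sum: 4 + 2 + 0 + 0 + 0 + 0 = 6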